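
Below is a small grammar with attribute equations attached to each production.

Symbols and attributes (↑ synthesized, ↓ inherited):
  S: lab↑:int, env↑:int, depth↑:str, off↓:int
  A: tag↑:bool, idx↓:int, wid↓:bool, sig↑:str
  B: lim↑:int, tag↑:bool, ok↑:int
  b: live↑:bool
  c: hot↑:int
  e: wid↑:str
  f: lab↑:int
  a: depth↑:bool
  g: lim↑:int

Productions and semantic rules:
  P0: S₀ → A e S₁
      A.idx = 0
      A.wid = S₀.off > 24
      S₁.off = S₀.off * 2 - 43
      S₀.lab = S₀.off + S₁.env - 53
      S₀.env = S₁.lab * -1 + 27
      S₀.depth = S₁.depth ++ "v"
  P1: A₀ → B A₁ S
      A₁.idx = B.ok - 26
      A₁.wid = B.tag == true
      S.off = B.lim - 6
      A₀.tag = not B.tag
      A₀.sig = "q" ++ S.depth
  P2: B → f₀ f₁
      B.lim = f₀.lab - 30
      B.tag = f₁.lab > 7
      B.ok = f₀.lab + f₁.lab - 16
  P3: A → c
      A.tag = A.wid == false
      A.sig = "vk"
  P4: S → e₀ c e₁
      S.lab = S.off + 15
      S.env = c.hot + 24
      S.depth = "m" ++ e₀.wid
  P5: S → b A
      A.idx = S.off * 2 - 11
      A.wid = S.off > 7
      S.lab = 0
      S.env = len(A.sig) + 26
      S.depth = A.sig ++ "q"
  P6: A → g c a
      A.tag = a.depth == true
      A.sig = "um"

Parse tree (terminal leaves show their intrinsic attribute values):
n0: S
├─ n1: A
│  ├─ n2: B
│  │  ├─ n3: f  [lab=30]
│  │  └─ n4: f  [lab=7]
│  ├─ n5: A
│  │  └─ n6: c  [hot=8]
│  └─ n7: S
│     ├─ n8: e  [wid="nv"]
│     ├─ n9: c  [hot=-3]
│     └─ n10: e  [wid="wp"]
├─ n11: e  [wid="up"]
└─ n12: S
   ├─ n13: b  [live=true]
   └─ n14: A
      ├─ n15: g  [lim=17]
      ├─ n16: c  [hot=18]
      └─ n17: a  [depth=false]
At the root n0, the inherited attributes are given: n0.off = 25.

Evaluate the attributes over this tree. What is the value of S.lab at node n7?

1. n0.off = 25  [given at root]
2. n1.idx = 0  [0]
3. n1.wid = true  [S₀.off > 24]
4. n3.lab = 30  [terminal]
5. n4.lab = 7  [terminal]
6. n2.lim = 0  [f₀.lab - 30]
7. n2.tag = false  [f₁.lab > 7]
8. n2.ok = 21  [f₀.lab + f₁.lab - 16]
9. n5.idx = -5  [B.ok - 26]
10. n5.wid = false  [B.tag == true]
11. n6.hot = 8  [terminal]
12. n5.tag = true  [A.wid == false]
13. n5.sig = "vk"  ["vk"]
14. n7.off = -6  [B.lim - 6]
15. n8.wid = "nv"  [terminal]
16. n9.hot = -3  [terminal]
17. n10.wid = "wp"  [terminal]
18. n7.lab = 9  [S.off + 15]
19. n7.env = 21  [c.hot + 24]
20. n7.depth = "mnv"  ["m" ++ e₀.wid]
21. n1.tag = true  [not B.tag]
22. n1.sig = "qmnv"  ["q" ++ S.depth]
23. n11.wid = "up"  [terminal]
24. n12.off = 7  [S₀.off * 2 - 43]
25. n13.live = true  [terminal]
26. n14.idx = 3  [S.off * 2 - 11]
27. n14.wid = false  [S.off > 7]
28. n15.lim = 17  [terminal]
29. n16.hot = 18  [terminal]
30. n17.depth = false  [terminal]
31. n14.tag = false  [a.depth == true]
32. n14.sig = "um"  ["um"]
33. n12.lab = 0  [0]
34. n12.env = 28  [len(A.sig) + 26]
35. n12.depth = "umq"  [A.sig ++ "q"]
36. n0.lab = 0  [S₀.off + S₁.env - 53]
37. n0.env = 27  [S₁.lab * -1 + 27]
38. n0.depth = "umqv"  [S₁.depth ++ "v"]

9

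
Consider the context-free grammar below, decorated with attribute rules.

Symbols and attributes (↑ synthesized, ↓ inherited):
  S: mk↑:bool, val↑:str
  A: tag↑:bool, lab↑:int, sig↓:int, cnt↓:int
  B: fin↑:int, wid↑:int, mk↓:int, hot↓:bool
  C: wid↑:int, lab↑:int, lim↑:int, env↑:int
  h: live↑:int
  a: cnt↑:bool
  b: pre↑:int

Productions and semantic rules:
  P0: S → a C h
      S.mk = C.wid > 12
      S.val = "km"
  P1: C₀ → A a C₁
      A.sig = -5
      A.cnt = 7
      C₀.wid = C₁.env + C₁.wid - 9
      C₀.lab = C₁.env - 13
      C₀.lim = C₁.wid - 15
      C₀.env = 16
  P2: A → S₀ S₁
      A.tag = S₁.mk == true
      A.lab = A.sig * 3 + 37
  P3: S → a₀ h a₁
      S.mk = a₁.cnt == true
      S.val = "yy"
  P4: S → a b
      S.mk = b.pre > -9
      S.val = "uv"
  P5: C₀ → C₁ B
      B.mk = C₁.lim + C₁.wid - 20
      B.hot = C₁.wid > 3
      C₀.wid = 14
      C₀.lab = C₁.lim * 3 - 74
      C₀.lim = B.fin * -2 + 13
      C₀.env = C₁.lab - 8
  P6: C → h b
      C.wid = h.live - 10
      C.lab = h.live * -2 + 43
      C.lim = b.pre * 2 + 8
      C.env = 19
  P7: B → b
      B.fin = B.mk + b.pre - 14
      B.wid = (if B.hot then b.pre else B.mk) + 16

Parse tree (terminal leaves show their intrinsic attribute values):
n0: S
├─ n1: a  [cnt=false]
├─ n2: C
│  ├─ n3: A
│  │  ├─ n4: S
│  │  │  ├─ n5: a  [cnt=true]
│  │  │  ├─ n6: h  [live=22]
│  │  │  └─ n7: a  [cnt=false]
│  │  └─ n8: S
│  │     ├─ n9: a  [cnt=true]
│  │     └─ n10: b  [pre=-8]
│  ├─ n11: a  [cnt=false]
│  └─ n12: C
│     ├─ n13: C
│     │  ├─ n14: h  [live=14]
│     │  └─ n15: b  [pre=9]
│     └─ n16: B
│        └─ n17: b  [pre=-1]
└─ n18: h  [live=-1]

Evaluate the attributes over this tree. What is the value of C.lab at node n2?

-6

1. n1.cnt = false  [terminal]
2. n3.sig = -5  [-5]
3. n3.cnt = 7  [7]
4. n5.cnt = true  [terminal]
5. n6.live = 22  [terminal]
6. n7.cnt = false  [terminal]
7. n4.mk = false  [a₁.cnt == true]
8. n4.val = "yy"  ["yy"]
9. n9.cnt = true  [terminal]
10. n10.pre = -8  [terminal]
11. n8.mk = true  [b.pre > -9]
12. n8.val = "uv"  ["uv"]
13. n3.tag = true  [S₁.mk == true]
14. n3.lab = 22  [A.sig * 3 + 37]
15. n11.cnt = false  [terminal]
16. n14.live = 14  [terminal]
17. n15.pre = 9  [terminal]
18. n13.wid = 4  [h.live - 10]
19. n13.lab = 15  [h.live * -2 + 43]
20. n13.lim = 26  [b.pre * 2 + 8]
21. n13.env = 19  [19]
22. n16.mk = 10  [C₁.lim + C₁.wid - 20]
23. n16.hot = true  [C₁.wid > 3]
24. n17.pre = -1  [terminal]
25. n16.fin = -5  [B.mk + b.pre - 14]
26. n16.wid = 15  [(if B.hot then b.pre else B.mk) + 16]
27. n12.wid = 14  [14]
28. n12.lab = 4  [C₁.lim * 3 - 74]
29. n12.lim = 23  [B.fin * -2 + 13]
30. n12.env = 7  [C₁.lab - 8]
31. n2.wid = 12  [C₁.env + C₁.wid - 9]
32. n2.lab = -6  [C₁.env - 13]
33. n2.lim = -1  [C₁.wid - 15]
34. n2.env = 16  [16]
35. n18.live = -1  [terminal]
36. n0.mk = false  [C.wid > 12]
37. n0.val = "km"  ["km"]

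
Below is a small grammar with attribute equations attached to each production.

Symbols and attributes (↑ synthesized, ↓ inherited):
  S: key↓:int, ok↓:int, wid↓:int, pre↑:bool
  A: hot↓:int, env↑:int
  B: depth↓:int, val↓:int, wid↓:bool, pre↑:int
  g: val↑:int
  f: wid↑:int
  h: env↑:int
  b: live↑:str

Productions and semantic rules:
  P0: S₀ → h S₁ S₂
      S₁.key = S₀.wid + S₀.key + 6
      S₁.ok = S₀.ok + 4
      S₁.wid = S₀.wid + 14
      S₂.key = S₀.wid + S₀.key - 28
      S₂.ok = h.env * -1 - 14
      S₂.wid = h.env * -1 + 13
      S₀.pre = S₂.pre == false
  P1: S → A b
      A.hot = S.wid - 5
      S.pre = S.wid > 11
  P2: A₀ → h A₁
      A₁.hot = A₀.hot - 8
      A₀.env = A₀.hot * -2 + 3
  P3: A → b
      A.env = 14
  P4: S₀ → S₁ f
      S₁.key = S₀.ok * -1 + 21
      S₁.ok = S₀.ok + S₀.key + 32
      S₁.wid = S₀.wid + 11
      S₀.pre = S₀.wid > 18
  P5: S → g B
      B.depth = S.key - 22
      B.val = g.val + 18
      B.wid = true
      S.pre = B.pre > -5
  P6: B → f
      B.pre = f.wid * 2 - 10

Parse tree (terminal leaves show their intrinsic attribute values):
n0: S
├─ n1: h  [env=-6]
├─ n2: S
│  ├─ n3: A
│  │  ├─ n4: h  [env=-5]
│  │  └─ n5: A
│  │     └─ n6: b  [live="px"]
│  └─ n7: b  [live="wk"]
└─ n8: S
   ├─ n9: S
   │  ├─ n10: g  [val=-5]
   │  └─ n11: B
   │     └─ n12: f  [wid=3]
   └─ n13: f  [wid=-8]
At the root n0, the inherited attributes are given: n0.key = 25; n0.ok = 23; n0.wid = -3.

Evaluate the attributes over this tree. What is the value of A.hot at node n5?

1. n0.key = 25  [given at root]
2. n0.ok = 23  [given at root]
3. n0.wid = -3  [given at root]
4. n1.env = -6  [terminal]
5. n2.key = 28  [S₀.wid + S₀.key + 6]
6. n2.ok = 27  [S₀.ok + 4]
7. n2.wid = 11  [S₀.wid + 14]
8. n3.hot = 6  [S.wid - 5]
9. n4.env = -5  [terminal]
10. n5.hot = -2  [A₀.hot - 8]
11. n6.live = "px"  [terminal]
12. n5.env = 14  [14]
13. n3.env = -9  [A₀.hot * -2 + 3]
14. n7.live = "wk"  [terminal]
15. n2.pre = false  [S.wid > 11]
16. n8.key = -6  [S₀.wid + S₀.key - 28]
17. n8.ok = -8  [h.env * -1 - 14]
18. n8.wid = 19  [h.env * -1 + 13]
19. n9.key = 29  [S₀.ok * -1 + 21]
20. n9.ok = 18  [S₀.ok + S₀.key + 32]
21. n9.wid = 30  [S₀.wid + 11]
22. n10.val = -5  [terminal]
23. n11.depth = 7  [S.key - 22]
24. n11.val = 13  [g.val + 18]
25. n11.wid = true  [true]
26. n12.wid = 3  [terminal]
27. n11.pre = -4  [f.wid * 2 - 10]
28. n9.pre = true  [B.pre > -5]
29. n13.wid = -8  [terminal]
30. n8.pre = true  [S₀.wid > 18]
31. n0.pre = false  [S₂.pre == false]

-2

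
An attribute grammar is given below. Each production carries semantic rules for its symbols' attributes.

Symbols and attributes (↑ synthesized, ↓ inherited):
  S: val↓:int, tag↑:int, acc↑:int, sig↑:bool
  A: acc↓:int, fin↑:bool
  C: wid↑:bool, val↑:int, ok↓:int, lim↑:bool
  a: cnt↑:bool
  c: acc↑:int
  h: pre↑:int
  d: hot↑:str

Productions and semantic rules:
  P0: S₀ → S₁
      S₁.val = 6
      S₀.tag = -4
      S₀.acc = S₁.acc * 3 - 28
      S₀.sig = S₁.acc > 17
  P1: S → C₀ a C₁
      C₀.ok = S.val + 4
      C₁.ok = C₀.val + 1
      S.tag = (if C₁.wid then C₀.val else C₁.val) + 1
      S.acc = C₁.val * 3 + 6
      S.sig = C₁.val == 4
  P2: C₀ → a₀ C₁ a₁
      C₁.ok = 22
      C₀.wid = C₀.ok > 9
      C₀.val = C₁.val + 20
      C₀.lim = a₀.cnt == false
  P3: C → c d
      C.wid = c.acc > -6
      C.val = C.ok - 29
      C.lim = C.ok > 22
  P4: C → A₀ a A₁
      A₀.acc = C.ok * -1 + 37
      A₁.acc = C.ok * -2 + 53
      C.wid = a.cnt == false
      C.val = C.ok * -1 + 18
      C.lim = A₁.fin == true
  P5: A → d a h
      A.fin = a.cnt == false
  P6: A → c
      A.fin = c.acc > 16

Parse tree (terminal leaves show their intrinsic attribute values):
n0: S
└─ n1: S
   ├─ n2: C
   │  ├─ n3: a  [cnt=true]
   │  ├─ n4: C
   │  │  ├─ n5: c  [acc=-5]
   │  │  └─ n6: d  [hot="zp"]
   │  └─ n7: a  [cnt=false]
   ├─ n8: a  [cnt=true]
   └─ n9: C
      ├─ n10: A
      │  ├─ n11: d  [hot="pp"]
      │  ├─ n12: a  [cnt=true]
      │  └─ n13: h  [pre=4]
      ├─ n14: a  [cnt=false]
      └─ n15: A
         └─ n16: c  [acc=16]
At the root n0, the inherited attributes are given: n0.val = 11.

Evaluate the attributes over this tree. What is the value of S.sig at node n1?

1. n0.val = 11  [given at root]
2. n1.val = 6  [6]
3. n2.ok = 10  [S.val + 4]
4. n3.cnt = true  [terminal]
5. n4.ok = 22  [22]
6. n5.acc = -5  [terminal]
7. n6.hot = "zp"  [terminal]
8. n4.wid = true  [c.acc > -6]
9. n4.val = -7  [C.ok - 29]
10. n4.lim = false  [C.ok > 22]
11. n7.cnt = false  [terminal]
12. n2.wid = true  [C₀.ok > 9]
13. n2.val = 13  [C₁.val + 20]
14. n2.lim = false  [a₀.cnt == false]
15. n8.cnt = true  [terminal]
16. n9.ok = 14  [C₀.val + 1]
17. n10.acc = 23  [C.ok * -1 + 37]
18. n11.hot = "pp"  [terminal]
19. n12.cnt = true  [terminal]
20. n13.pre = 4  [terminal]
21. n10.fin = false  [a.cnt == false]
22. n14.cnt = false  [terminal]
23. n15.acc = 25  [C.ok * -2 + 53]
24. n16.acc = 16  [terminal]
25. n15.fin = false  [c.acc > 16]
26. n9.wid = true  [a.cnt == false]
27. n9.val = 4  [C.ok * -1 + 18]
28. n9.lim = false  [A₁.fin == true]
29. n1.tag = 14  [(if C₁.wid then C₀.val else C₁.val) + 1]
30. n1.acc = 18  [C₁.val * 3 + 6]
31. n1.sig = true  [C₁.val == 4]
32. n0.tag = -4  [-4]
33. n0.acc = 26  [S₁.acc * 3 - 28]
34. n0.sig = true  [S₁.acc > 17]

true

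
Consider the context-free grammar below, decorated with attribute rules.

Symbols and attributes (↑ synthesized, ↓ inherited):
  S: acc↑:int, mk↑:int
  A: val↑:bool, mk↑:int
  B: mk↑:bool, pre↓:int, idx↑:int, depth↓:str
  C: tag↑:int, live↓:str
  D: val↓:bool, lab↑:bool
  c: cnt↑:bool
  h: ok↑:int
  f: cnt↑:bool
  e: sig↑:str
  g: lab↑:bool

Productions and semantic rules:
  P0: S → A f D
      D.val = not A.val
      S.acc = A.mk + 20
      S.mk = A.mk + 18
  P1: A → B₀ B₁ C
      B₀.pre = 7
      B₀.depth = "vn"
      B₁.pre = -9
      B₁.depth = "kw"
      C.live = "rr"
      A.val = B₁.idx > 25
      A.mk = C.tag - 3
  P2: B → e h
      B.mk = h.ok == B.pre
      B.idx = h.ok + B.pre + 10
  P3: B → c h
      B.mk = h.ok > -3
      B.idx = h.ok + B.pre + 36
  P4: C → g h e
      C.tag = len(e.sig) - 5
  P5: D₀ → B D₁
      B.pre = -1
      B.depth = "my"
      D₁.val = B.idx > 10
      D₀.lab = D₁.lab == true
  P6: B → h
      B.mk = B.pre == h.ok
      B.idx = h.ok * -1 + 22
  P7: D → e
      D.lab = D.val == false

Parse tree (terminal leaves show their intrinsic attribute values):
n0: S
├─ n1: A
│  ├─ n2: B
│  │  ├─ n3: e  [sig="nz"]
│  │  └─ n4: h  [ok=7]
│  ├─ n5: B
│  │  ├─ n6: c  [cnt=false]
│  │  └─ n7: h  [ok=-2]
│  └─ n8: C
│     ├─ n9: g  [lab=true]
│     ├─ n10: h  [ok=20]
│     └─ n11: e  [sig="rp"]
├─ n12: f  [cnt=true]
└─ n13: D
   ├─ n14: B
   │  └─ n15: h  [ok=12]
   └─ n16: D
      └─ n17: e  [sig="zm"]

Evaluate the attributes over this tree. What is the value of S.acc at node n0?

14

1. n2.pre = 7  [7]
2. n2.depth = "vn"  ["vn"]
3. n3.sig = "nz"  [terminal]
4. n4.ok = 7  [terminal]
5. n2.mk = true  [h.ok == B.pre]
6. n2.idx = 24  [h.ok + B.pre + 10]
7. n5.pre = -9  [-9]
8. n5.depth = "kw"  ["kw"]
9. n6.cnt = false  [terminal]
10. n7.ok = -2  [terminal]
11. n5.mk = true  [h.ok > -3]
12. n5.idx = 25  [h.ok + B.pre + 36]
13. n8.live = "rr"  ["rr"]
14. n9.lab = true  [terminal]
15. n10.ok = 20  [terminal]
16. n11.sig = "rp"  [terminal]
17. n8.tag = -3  [len(e.sig) - 5]
18. n1.val = false  [B₁.idx > 25]
19. n1.mk = -6  [C.tag - 3]
20. n12.cnt = true  [terminal]
21. n13.val = true  [not A.val]
22. n14.pre = -1  [-1]
23. n14.depth = "my"  ["my"]
24. n15.ok = 12  [terminal]
25. n14.mk = false  [B.pre == h.ok]
26. n14.idx = 10  [h.ok * -1 + 22]
27. n16.val = false  [B.idx > 10]
28. n17.sig = "zm"  [terminal]
29. n16.lab = true  [D.val == false]
30. n13.lab = true  [D₁.lab == true]
31. n0.acc = 14  [A.mk + 20]
32. n0.mk = 12  [A.mk + 18]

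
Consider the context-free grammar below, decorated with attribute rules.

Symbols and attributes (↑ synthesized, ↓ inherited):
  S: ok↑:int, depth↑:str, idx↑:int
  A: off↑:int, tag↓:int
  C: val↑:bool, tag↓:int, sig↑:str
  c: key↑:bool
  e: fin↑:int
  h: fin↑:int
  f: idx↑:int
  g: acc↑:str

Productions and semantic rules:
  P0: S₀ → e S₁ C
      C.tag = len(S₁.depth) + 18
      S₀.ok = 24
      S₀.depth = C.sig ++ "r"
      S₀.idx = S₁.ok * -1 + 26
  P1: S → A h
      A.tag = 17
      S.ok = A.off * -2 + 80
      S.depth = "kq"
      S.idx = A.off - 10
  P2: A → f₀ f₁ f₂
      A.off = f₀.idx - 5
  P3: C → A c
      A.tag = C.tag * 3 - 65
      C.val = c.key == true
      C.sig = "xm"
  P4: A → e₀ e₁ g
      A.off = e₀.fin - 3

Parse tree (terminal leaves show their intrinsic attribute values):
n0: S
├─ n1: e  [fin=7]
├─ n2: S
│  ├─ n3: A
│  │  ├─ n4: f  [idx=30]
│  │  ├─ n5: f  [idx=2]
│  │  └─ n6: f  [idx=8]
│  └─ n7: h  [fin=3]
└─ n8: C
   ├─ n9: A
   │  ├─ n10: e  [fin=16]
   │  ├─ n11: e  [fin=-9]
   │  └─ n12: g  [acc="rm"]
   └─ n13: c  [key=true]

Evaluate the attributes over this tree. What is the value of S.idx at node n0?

-4

1. n1.fin = 7  [terminal]
2. n3.tag = 17  [17]
3. n4.idx = 30  [terminal]
4. n5.idx = 2  [terminal]
5. n6.idx = 8  [terminal]
6. n3.off = 25  [f₀.idx - 5]
7. n7.fin = 3  [terminal]
8. n2.ok = 30  [A.off * -2 + 80]
9. n2.depth = "kq"  ["kq"]
10. n2.idx = 15  [A.off - 10]
11. n8.tag = 20  [len(S₁.depth) + 18]
12. n9.tag = -5  [C.tag * 3 - 65]
13. n10.fin = 16  [terminal]
14. n11.fin = -9  [terminal]
15. n12.acc = "rm"  [terminal]
16. n9.off = 13  [e₀.fin - 3]
17. n13.key = true  [terminal]
18. n8.val = true  [c.key == true]
19. n8.sig = "xm"  ["xm"]
20. n0.ok = 24  [24]
21. n0.depth = "xmr"  [C.sig ++ "r"]
22. n0.idx = -4  [S₁.ok * -1 + 26]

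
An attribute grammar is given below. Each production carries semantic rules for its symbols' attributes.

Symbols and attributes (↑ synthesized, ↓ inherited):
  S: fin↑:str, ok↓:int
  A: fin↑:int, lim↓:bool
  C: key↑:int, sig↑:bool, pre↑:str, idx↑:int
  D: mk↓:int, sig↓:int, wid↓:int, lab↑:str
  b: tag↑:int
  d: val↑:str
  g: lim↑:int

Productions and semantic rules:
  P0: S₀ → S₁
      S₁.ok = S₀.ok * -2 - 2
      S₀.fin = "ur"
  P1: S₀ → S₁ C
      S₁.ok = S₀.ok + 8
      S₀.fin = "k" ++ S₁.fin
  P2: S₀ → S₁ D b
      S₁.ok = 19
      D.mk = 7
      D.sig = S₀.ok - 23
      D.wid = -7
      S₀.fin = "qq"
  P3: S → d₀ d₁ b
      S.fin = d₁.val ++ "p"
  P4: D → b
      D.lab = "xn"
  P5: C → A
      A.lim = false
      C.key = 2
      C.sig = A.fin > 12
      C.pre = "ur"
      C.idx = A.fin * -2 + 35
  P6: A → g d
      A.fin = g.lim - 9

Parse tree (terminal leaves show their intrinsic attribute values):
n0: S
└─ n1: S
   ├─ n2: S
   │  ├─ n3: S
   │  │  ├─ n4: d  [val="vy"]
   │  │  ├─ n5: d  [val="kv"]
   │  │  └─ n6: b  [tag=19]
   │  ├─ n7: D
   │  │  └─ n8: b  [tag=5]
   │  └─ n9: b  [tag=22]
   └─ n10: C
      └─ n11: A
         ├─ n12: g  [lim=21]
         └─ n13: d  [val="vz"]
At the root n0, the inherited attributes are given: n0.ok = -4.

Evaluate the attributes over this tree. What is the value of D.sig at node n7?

-9

1. n0.ok = -4  [given at root]
2. n1.ok = 6  [S₀.ok * -2 - 2]
3. n2.ok = 14  [S₀.ok + 8]
4. n3.ok = 19  [19]
5. n4.val = "vy"  [terminal]
6. n5.val = "kv"  [terminal]
7. n6.tag = 19  [terminal]
8. n3.fin = "kvp"  [d₁.val ++ "p"]
9. n7.mk = 7  [7]
10. n7.sig = -9  [S₀.ok - 23]
11. n7.wid = -7  [-7]
12. n8.tag = 5  [terminal]
13. n7.lab = "xn"  ["xn"]
14. n9.tag = 22  [terminal]
15. n2.fin = "qq"  ["qq"]
16. n11.lim = false  [false]
17. n12.lim = 21  [terminal]
18. n13.val = "vz"  [terminal]
19. n11.fin = 12  [g.lim - 9]
20. n10.key = 2  [2]
21. n10.sig = false  [A.fin > 12]
22. n10.pre = "ur"  ["ur"]
23. n10.idx = 11  [A.fin * -2 + 35]
24. n1.fin = "kqq"  ["k" ++ S₁.fin]
25. n0.fin = "ur"  ["ur"]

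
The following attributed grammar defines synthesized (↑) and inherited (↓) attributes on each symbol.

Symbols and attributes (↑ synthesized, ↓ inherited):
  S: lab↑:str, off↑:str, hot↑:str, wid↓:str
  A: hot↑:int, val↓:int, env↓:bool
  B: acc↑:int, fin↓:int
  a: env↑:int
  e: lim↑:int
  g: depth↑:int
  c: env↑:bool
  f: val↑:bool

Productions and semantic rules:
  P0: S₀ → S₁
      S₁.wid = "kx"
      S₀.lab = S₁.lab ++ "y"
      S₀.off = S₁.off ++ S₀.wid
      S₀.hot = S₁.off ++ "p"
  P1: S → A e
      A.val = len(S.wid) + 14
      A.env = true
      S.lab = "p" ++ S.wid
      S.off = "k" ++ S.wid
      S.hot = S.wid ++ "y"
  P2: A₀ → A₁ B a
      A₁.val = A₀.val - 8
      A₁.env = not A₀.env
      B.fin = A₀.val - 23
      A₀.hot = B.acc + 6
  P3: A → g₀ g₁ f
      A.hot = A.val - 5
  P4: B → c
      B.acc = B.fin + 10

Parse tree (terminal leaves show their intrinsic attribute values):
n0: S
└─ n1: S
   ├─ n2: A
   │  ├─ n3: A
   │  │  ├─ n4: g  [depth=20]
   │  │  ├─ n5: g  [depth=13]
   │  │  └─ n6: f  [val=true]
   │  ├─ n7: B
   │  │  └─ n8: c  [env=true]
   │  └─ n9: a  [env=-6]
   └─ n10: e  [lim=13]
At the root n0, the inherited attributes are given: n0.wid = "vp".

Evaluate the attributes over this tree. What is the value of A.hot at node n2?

1. n0.wid = "vp"  [given at root]
2. n1.wid = "kx"  ["kx"]
3. n2.val = 16  [len(S.wid) + 14]
4. n2.env = true  [true]
5. n3.val = 8  [A₀.val - 8]
6. n3.env = false  [not A₀.env]
7. n4.depth = 20  [terminal]
8. n5.depth = 13  [terminal]
9. n6.val = true  [terminal]
10. n3.hot = 3  [A.val - 5]
11. n7.fin = -7  [A₀.val - 23]
12. n8.env = true  [terminal]
13. n7.acc = 3  [B.fin + 10]
14. n9.env = -6  [terminal]
15. n2.hot = 9  [B.acc + 6]
16. n10.lim = 13  [terminal]
17. n1.lab = "pkx"  ["p" ++ S.wid]
18. n1.off = "kkx"  ["k" ++ S.wid]
19. n1.hot = "kxy"  [S.wid ++ "y"]
20. n0.lab = "pkxy"  [S₁.lab ++ "y"]
21. n0.off = "kkxvp"  [S₁.off ++ S₀.wid]
22. n0.hot = "kkxp"  [S₁.off ++ "p"]

9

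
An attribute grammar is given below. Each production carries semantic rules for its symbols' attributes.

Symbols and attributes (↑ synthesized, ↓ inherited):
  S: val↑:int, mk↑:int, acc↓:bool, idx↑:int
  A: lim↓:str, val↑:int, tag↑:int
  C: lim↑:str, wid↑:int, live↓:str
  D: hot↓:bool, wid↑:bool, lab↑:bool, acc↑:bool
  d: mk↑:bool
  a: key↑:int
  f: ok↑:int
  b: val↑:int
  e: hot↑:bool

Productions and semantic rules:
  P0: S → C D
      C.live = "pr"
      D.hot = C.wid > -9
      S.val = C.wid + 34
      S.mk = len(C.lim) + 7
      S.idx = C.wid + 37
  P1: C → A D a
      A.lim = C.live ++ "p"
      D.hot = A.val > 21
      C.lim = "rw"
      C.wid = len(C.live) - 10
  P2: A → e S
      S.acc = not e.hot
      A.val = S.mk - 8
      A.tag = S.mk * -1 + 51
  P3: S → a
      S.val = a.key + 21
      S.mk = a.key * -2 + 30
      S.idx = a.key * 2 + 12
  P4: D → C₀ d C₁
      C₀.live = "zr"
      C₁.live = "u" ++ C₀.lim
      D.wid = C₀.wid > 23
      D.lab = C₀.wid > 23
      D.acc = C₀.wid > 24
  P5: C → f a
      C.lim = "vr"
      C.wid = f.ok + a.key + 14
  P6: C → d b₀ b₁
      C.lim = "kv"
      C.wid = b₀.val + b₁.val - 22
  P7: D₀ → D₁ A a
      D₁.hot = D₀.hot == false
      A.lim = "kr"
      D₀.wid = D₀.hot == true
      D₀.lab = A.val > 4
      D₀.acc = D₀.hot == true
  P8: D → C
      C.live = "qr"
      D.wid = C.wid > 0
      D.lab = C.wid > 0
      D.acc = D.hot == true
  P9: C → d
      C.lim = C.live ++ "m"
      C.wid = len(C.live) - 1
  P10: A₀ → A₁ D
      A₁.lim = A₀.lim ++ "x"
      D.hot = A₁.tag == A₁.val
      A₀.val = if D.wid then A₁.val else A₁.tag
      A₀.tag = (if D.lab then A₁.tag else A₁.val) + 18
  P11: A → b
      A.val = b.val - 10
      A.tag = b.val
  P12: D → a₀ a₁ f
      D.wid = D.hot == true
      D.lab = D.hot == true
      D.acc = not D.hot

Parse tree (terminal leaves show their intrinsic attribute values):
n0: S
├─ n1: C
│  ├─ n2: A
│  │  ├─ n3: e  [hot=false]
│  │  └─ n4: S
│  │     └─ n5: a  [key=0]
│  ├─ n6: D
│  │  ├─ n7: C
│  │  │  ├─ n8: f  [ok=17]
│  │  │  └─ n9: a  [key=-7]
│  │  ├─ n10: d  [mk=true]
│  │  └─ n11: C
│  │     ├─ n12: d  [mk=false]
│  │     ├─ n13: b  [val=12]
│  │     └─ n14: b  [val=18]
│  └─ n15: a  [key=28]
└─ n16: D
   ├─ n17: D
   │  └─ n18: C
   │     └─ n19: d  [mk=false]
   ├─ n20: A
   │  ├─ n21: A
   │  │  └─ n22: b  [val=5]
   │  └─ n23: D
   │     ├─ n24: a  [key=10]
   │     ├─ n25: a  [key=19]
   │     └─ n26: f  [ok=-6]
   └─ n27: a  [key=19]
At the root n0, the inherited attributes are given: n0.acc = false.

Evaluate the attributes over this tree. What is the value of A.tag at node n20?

13

1. n0.acc = false  [given at root]
2. n1.live = "pr"  ["pr"]
3. n2.lim = "prp"  [C.live ++ "p"]
4. n3.hot = false  [terminal]
5. n4.acc = true  [not e.hot]
6. n5.key = 0  [terminal]
7. n4.val = 21  [a.key + 21]
8. n4.mk = 30  [a.key * -2 + 30]
9. n4.idx = 12  [a.key * 2 + 12]
10. n2.val = 22  [S.mk - 8]
11. n2.tag = 21  [S.mk * -1 + 51]
12. n6.hot = true  [A.val > 21]
13. n7.live = "zr"  ["zr"]
14. n8.ok = 17  [terminal]
15. n9.key = -7  [terminal]
16. n7.lim = "vr"  ["vr"]
17. n7.wid = 24  [f.ok + a.key + 14]
18. n10.mk = true  [terminal]
19. n11.live = "uvr"  ["u" ++ C₀.lim]
20. n12.mk = false  [terminal]
21. n13.val = 12  [terminal]
22. n14.val = 18  [terminal]
23. n11.lim = "kv"  ["kv"]
24. n11.wid = 8  [b₀.val + b₁.val - 22]
25. n6.wid = true  [C₀.wid > 23]
26. n6.lab = true  [C₀.wid > 23]
27. n6.acc = false  [C₀.wid > 24]
28. n15.key = 28  [terminal]
29. n1.lim = "rw"  ["rw"]
30. n1.wid = -8  [len(C.live) - 10]
31. n16.hot = true  [C.wid > -9]
32. n17.hot = false  [D₀.hot == false]
33. n18.live = "qr"  ["qr"]
34. n19.mk = false  [terminal]
35. n18.lim = "qrm"  [C.live ++ "m"]
36. n18.wid = 1  [len(C.live) - 1]
37. n17.wid = true  [C.wid > 0]
38. n17.lab = true  [C.wid > 0]
39. n17.acc = false  [D.hot == true]
40. n20.lim = "kr"  ["kr"]
41. n21.lim = "krx"  [A₀.lim ++ "x"]
42. n22.val = 5  [terminal]
43. n21.val = -5  [b.val - 10]
44. n21.tag = 5  [b.val]
45. n23.hot = false  [A₁.tag == A₁.val]
46. n24.key = 10  [terminal]
47. n25.key = 19  [terminal]
48. n26.ok = -6  [terminal]
49. n23.wid = false  [D.hot == true]
50. n23.lab = false  [D.hot == true]
51. n23.acc = true  [not D.hot]
52. n20.val = 5  [if D.wid then A₁.val else A₁.tag]
53. n20.tag = 13  [(if D.lab then A₁.tag else A₁.val) + 18]
54. n27.key = 19  [terminal]
55. n16.wid = true  [D₀.hot == true]
56. n16.lab = true  [A.val > 4]
57. n16.acc = true  [D₀.hot == true]
58. n0.val = 26  [C.wid + 34]
59. n0.mk = 9  [len(C.lim) + 7]
60. n0.idx = 29  [C.wid + 37]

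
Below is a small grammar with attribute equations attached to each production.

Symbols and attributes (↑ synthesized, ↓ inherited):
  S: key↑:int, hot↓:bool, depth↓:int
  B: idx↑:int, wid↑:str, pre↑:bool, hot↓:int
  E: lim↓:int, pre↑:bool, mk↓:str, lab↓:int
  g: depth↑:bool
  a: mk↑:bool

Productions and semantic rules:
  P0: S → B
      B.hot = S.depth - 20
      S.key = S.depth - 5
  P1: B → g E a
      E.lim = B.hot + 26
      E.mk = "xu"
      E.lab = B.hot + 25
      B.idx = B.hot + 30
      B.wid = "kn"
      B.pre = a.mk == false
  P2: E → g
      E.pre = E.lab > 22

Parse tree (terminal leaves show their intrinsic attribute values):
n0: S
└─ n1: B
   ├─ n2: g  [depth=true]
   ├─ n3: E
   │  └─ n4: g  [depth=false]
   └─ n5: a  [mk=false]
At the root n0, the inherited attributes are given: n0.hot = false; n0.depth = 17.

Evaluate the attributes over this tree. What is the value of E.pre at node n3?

false

1. n0.hot = false  [given at root]
2. n0.depth = 17  [given at root]
3. n1.hot = -3  [S.depth - 20]
4. n2.depth = true  [terminal]
5. n3.lim = 23  [B.hot + 26]
6. n3.mk = "xu"  ["xu"]
7. n3.lab = 22  [B.hot + 25]
8. n4.depth = false  [terminal]
9. n3.pre = false  [E.lab > 22]
10. n5.mk = false  [terminal]
11. n1.idx = 27  [B.hot + 30]
12. n1.wid = "kn"  ["kn"]
13. n1.pre = true  [a.mk == false]
14. n0.key = 12  [S.depth - 5]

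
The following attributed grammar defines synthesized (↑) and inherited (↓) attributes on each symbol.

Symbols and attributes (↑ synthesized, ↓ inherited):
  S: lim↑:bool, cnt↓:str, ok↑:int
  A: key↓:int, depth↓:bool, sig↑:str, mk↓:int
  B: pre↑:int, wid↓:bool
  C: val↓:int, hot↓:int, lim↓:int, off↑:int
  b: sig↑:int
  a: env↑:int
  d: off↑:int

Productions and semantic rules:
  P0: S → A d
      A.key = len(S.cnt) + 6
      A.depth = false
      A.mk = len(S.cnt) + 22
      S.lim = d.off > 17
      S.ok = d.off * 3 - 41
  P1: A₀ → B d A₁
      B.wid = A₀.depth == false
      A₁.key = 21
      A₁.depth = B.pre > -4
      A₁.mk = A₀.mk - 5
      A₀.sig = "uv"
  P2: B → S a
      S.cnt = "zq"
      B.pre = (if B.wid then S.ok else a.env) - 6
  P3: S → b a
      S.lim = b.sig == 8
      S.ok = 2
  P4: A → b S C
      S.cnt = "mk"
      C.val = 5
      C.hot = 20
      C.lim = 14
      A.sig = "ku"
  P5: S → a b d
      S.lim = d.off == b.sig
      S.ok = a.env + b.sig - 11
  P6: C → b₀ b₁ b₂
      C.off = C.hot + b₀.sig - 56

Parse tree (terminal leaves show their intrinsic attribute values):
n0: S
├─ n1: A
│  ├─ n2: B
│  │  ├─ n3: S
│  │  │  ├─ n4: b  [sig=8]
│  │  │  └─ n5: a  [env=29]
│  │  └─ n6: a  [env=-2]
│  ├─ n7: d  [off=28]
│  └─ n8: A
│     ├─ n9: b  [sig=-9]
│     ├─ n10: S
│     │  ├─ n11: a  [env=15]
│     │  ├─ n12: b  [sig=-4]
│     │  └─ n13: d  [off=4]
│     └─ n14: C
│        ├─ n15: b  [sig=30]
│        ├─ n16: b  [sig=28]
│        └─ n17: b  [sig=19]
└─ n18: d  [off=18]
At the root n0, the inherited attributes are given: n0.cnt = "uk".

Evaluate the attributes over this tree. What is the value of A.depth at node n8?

1. n0.cnt = "uk"  [given at root]
2. n1.key = 8  [len(S.cnt) + 6]
3. n1.depth = false  [false]
4. n1.mk = 24  [len(S.cnt) + 22]
5. n2.wid = true  [A₀.depth == false]
6. n3.cnt = "zq"  ["zq"]
7. n4.sig = 8  [terminal]
8. n5.env = 29  [terminal]
9. n3.lim = true  [b.sig == 8]
10. n3.ok = 2  [2]
11. n6.env = -2  [terminal]
12. n2.pre = -4  [(if B.wid then S.ok else a.env) - 6]
13. n7.off = 28  [terminal]
14. n8.key = 21  [21]
15. n8.depth = false  [B.pre > -4]
16. n8.mk = 19  [A₀.mk - 5]
17. n9.sig = -9  [terminal]
18. n10.cnt = "mk"  ["mk"]
19. n11.env = 15  [terminal]
20. n12.sig = -4  [terminal]
21. n13.off = 4  [terminal]
22. n10.lim = false  [d.off == b.sig]
23. n10.ok = 0  [a.env + b.sig - 11]
24. n14.val = 5  [5]
25. n14.hot = 20  [20]
26. n14.lim = 14  [14]
27. n15.sig = 30  [terminal]
28. n16.sig = 28  [terminal]
29. n17.sig = 19  [terminal]
30. n14.off = -6  [C.hot + b₀.sig - 56]
31. n8.sig = "ku"  ["ku"]
32. n1.sig = "uv"  ["uv"]
33. n18.off = 18  [terminal]
34. n0.lim = true  [d.off > 17]
35. n0.ok = 13  [d.off * 3 - 41]

false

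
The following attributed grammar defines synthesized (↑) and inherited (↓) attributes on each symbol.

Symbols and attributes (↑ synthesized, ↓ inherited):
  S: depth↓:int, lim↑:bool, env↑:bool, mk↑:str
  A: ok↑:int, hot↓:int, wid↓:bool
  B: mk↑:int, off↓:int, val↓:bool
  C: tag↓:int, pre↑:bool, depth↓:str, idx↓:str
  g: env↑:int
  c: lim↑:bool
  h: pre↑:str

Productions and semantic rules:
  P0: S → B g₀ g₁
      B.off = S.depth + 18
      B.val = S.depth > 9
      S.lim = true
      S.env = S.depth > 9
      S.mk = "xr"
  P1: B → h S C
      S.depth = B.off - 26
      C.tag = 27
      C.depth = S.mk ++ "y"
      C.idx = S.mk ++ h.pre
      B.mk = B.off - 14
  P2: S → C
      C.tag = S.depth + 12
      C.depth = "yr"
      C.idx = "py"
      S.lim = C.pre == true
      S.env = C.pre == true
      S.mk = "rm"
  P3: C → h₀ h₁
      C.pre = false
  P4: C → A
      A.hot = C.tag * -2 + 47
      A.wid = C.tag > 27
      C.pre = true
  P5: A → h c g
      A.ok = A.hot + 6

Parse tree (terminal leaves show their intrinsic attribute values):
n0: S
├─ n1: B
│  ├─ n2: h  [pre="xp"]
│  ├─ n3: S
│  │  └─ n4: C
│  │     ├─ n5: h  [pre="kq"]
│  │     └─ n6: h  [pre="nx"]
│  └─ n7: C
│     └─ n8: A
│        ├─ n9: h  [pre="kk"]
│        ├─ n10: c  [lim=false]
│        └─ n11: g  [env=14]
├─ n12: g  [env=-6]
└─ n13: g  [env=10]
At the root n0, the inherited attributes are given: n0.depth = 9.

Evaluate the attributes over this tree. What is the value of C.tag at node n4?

13

1. n0.depth = 9  [given at root]
2. n1.off = 27  [S.depth + 18]
3. n1.val = false  [S.depth > 9]
4. n2.pre = "xp"  [terminal]
5. n3.depth = 1  [B.off - 26]
6. n4.tag = 13  [S.depth + 12]
7. n4.depth = "yr"  ["yr"]
8. n4.idx = "py"  ["py"]
9. n5.pre = "kq"  [terminal]
10. n6.pre = "nx"  [terminal]
11. n4.pre = false  [false]
12. n3.lim = false  [C.pre == true]
13. n3.env = false  [C.pre == true]
14. n3.mk = "rm"  ["rm"]
15. n7.tag = 27  [27]
16. n7.depth = "rmy"  [S.mk ++ "y"]
17. n7.idx = "rmxp"  [S.mk ++ h.pre]
18. n8.hot = -7  [C.tag * -2 + 47]
19. n8.wid = false  [C.tag > 27]
20. n9.pre = "kk"  [terminal]
21. n10.lim = false  [terminal]
22. n11.env = 14  [terminal]
23. n8.ok = -1  [A.hot + 6]
24. n7.pre = true  [true]
25. n1.mk = 13  [B.off - 14]
26. n12.env = -6  [terminal]
27. n13.env = 10  [terminal]
28. n0.lim = true  [true]
29. n0.env = false  [S.depth > 9]
30. n0.mk = "xr"  ["xr"]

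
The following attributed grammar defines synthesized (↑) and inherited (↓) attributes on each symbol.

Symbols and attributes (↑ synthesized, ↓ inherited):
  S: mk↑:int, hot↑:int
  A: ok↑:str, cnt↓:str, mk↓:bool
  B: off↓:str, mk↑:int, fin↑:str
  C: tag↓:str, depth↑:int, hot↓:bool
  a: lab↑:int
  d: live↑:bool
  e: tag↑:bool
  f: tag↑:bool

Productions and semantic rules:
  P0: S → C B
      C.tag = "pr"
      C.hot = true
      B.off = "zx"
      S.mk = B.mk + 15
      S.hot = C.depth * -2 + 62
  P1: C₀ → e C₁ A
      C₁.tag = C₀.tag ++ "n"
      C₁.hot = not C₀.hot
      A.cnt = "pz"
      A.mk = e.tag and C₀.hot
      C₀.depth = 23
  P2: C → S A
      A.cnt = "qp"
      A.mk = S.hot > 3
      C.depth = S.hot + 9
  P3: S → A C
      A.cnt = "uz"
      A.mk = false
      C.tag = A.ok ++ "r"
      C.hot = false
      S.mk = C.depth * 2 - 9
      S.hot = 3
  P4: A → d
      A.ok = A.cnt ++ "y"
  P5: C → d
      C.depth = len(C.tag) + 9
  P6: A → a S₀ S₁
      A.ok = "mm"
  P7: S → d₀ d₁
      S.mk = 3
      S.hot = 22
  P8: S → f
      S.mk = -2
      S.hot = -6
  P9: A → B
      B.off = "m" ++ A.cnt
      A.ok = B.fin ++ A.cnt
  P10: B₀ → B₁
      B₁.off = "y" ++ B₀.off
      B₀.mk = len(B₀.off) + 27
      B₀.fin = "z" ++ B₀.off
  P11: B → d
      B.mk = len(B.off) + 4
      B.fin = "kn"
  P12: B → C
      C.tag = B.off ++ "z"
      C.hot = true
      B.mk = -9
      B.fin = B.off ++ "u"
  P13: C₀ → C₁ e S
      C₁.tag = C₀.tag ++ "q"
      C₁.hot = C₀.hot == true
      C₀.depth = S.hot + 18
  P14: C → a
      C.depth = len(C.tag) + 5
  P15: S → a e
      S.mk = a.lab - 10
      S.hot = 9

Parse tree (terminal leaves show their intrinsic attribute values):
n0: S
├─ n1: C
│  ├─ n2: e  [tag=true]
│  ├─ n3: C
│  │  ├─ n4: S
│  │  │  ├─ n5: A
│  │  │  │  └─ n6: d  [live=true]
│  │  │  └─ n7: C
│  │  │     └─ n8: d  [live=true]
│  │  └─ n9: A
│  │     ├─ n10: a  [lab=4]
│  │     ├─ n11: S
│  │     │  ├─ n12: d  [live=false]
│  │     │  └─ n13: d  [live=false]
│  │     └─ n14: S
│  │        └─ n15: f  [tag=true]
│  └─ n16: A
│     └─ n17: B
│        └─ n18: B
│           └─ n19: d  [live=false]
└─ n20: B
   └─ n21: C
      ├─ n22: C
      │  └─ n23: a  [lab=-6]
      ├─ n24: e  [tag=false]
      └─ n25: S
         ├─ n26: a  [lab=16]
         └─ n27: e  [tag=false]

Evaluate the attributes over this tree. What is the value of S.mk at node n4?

1. n1.tag = "pr"  ["pr"]
2. n1.hot = true  [true]
3. n2.tag = true  [terminal]
4. n3.tag = "prn"  [C₀.tag ++ "n"]
5. n3.hot = false  [not C₀.hot]
6. n5.cnt = "uz"  ["uz"]
7. n5.mk = false  [false]
8. n6.live = true  [terminal]
9. n5.ok = "uzy"  [A.cnt ++ "y"]
10. n7.tag = "uzyr"  [A.ok ++ "r"]
11. n7.hot = false  [false]
12. n8.live = true  [terminal]
13. n7.depth = 13  [len(C.tag) + 9]
14. n4.mk = 17  [C.depth * 2 - 9]
15. n4.hot = 3  [3]
16. n9.cnt = "qp"  ["qp"]
17. n9.mk = false  [S.hot > 3]
18. n10.lab = 4  [terminal]
19. n12.live = false  [terminal]
20. n13.live = false  [terminal]
21. n11.mk = 3  [3]
22. n11.hot = 22  [22]
23. n15.tag = true  [terminal]
24. n14.mk = -2  [-2]
25. n14.hot = -6  [-6]
26. n9.ok = "mm"  ["mm"]
27. n3.depth = 12  [S.hot + 9]
28. n16.cnt = "pz"  ["pz"]
29. n16.mk = true  [e.tag and C₀.hot]
30. n17.off = "mpz"  ["m" ++ A.cnt]
31. n18.off = "ympz"  ["y" ++ B₀.off]
32. n19.live = false  [terminal]
33. n18.mk = 8  [len(B.off) + 4]
34. n18.fin = "kn"  ["kn"]
35. n17.mk = 30  [len(B₀.off) + 27]
36. n17.fin = "zmpz"  ["z" ++ B₀.off]
37. n16.ok = "zmpzpz"  [B.fin ++ A.cnt]
38. n1.depth = 23  [23]
39. n20.off = "zx"  ["zx"]
40. n21.tag = "zxz"  [B.off ++ "z"]
41. n21.hot = true  [true]
42. n22.tag = "zxzq"  [C₀.tag ++ "q"]
43. n22.hot = true  [C₀.hot == true]
44. n23.lab = -6  [terminal]
45. n22.depth = 9  [len(C.tag) + 5]
46. n24.tag = false  [terminal]
47. n26.lab = 16  [terminal]
48. n27.tag = false  [terminal]
49. n25.mk = 6  [a.lab - 10]
50. n25.hot = 9  [9]
51. n21.depth = 27  [S.hot + 18]
52. n20.mk = -9  [-9]
53. n20.fin = "zxu"  [B.off ++ "u"]
54. n0.mk = 6  [B.mk + 15]
55. n0.hot = 16  [C.depth * -2 + 62]

17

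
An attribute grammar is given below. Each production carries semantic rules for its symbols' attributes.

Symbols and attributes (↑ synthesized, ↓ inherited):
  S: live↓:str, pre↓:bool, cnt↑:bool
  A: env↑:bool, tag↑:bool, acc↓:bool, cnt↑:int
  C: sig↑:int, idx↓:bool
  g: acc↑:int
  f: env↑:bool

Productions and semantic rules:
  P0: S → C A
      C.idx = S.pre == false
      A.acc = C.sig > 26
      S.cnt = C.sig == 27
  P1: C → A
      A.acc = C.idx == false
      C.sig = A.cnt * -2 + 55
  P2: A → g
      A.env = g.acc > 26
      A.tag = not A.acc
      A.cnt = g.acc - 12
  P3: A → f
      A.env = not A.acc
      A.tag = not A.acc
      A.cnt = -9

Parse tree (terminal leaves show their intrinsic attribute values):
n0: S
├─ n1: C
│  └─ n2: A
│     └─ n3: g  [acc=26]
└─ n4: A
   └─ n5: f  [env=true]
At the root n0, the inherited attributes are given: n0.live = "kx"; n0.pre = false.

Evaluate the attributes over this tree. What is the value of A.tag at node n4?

false

1. n0.live = "kx"  [given at root]
2. n0.pre = false  [given at root]
3. n1.idx = true  [S.pre == false]
4. n2.acc = false  [C.idx == false]
5. n3.acc = 26  [terminal]
6. n2.env = false  [g.acc > 26]
7. n2.tag = true  [not A.acc]
8. n2.cnt = 14  [g.acc - 12]
9. n1.sig = 27  [A.cnt * -2 + 55]
10. n4.acc = true  [C.sig > 26]
11. n5.env = true  [terminal]
12. n4.env = false  [not A.acc]
13. n4.tag = false  [not A.acc]
14. n4.cnt = -9  [-9]
15. n0.cnt = true  [C.sig == 27]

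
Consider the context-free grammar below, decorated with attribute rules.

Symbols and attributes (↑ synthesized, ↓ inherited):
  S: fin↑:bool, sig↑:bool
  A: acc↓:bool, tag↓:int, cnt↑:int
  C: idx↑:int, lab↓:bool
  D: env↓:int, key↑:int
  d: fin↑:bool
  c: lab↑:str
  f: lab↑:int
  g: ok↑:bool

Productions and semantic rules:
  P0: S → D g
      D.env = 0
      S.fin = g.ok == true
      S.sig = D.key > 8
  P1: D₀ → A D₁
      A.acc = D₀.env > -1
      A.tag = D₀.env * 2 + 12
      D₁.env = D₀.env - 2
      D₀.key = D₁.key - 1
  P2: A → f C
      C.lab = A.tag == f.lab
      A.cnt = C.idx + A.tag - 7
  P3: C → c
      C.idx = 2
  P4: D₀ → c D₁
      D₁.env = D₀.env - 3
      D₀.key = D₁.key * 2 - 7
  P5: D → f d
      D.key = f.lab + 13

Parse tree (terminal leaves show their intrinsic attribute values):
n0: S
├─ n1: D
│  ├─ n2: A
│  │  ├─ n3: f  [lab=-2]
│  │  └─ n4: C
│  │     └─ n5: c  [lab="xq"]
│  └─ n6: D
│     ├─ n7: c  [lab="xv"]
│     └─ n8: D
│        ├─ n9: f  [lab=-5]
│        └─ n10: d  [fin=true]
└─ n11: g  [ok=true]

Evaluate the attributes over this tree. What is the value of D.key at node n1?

8

1. n1.env = 0  [0]
2. n2.acc = true  [D₀.env > -1]
3. n2.tag = 12  [D₀.env * 2 + 12]
4. n3.lab = -2  [terminal]
5. n4.lab = false  [A.tag == f.lab]
6. n5.lab = "xq"  [terminal]
7. n4.idx = 2  [2]
8. n2.cnt = 7  [C.idx + A.tag - 7]
9. n6.env = -2  [D₀.env - 2]
10. n7.lab = "xv"  [terminal]
11. n8.env = -5  [D₀.env - 3]
12. n9.lab = -5  [terminal]
13. n10.fin = true  [terminal]
14. n8.key = 8  [f.lab + 13]
15. n6.key = 9  [D₁.key * 2 - 7]
16. n1.key = 8  [D₁.key - 1]
17. n11.ok = true  [terminal]
18. n0.fin = true  [g.ok == true]
19. n0.sig = false  [D.key > 8]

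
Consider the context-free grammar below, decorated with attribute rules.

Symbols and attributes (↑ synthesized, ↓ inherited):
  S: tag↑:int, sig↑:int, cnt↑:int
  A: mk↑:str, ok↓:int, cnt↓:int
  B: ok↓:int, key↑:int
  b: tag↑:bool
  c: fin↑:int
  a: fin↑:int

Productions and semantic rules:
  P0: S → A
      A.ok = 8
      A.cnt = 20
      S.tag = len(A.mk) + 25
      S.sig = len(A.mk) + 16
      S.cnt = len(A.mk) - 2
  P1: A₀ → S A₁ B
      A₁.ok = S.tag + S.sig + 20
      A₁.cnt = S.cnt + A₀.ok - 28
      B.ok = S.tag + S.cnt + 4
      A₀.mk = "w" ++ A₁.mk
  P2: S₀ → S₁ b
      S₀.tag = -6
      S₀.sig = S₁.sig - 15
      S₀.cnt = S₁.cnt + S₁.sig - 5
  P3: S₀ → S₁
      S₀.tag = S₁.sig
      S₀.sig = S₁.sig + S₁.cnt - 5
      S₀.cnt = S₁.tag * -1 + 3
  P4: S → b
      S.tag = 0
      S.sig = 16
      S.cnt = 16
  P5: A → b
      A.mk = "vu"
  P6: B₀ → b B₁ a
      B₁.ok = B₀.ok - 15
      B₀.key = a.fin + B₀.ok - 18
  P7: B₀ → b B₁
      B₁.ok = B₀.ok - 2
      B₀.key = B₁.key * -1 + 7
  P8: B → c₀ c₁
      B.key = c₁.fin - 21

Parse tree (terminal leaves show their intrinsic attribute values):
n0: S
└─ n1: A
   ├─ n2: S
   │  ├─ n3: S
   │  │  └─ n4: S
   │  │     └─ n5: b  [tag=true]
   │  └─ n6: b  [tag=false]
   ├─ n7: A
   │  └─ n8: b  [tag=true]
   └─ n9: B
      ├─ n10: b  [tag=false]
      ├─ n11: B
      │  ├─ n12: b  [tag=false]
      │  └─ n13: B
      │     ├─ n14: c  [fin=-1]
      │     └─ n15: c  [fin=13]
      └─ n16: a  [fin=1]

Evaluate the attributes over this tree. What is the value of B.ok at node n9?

1. n1.ok = 8  [8]
2. n1.cnt = 20  [20]
3. n5.tag = true  [terminal]
4. n4.tag = 0  [0]
5. n4.sig = 16  [16]
6. n4.cnt = 16  [16]
7. n3.tag = 16  [S₁.sig]
8. n3.sig = 27  [S₁.sig + S₁.cnt - 5]
9. n3.cnt = 3  [S₁.tag * -1 + 3]
10. n6.tag = false  [terminal]
11. n2.tag = -6  [-6]
12. n2.sig = 12  [S₁.sig - 15]
13. n2.cnt = 25  [S₁.cnt + S₁.sig - 5]
14. n7.ok = 26  [S.tag + S.sig + 20]
15. n7.cnt = 5  [S.cnt + A₀.ok - 28]
16. n8.tag = true  [terminal]
17. n7.mk = "vu"  ["vu"]
18. n9.ok = 23  [S.tag + S.cnt + 4]
19. n10.tag = false  [terminal]
20. n11.ok = 8  [B₀.ok - 15]
21. n12.tag = false  [terminal]
22. n13.ok = 6  [B₀.ok - 2]
23. n14.fin = -1  [terminal]
24. n15.fin = 13  [terminal]
25. n13.key = -8  [c₁.fin - 21]
26. n11.key = 15  [B₁.key * -1 + 7]
27. n16.fin = 1  [terminal]
28. n9.key = 6  [a.fin + B₀.ok - 18]
29. n1.mk = "wvu"  ["w" ++ A₁.mk]
30. n0.tag = 28  [len(A.mk) + 25]
31. n0.sig = 19  [len(A.mk) + 16]
32. n0.cnt = 1  [len(A.mk) - 2]

23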